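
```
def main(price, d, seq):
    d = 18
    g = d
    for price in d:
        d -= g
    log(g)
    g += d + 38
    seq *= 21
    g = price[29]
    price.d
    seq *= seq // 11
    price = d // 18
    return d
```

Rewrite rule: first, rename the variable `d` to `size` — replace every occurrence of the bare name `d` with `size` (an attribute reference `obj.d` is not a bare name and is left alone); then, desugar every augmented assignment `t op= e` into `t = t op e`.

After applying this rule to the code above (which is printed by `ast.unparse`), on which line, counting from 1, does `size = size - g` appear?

5

Transformed code:
def main(price, size, seq):
    size = 18
    g = size
    for price in size:
        size = size - g
    log(g)
    g = g + (size + 38)
    seq = seq * 21
    g = price[29]
    price.d
    seq = seq * (seq // 11)
    price = size // 18
    return size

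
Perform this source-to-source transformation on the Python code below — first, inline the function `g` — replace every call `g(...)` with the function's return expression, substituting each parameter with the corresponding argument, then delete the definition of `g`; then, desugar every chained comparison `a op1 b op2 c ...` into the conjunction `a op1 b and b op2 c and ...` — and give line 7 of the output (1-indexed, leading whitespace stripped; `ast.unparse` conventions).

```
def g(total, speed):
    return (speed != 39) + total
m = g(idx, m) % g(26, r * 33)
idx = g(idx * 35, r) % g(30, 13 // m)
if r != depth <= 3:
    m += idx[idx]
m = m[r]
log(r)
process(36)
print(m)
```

Transformed code:
m = ((m != 39) + idx) % ((r * 33 != 39) + 26)
idx = ((r != 39) + idx * 35) % ((13 // m != 39) + 30)
if r != depth and depth <= 3:
    m += idx[idx]
m = m[r]
log(r)
process(36)
print(m)

process(36)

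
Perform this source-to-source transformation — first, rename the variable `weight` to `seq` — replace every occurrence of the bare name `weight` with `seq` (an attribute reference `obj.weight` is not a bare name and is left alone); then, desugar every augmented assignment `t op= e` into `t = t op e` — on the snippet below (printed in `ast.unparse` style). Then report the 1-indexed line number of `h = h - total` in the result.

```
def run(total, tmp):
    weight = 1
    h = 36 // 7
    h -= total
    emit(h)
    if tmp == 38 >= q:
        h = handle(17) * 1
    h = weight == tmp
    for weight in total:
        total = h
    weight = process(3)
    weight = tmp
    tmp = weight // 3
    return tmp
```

Transformed code:
def run(total, tmp):
    seq = 1
    h = 36 // 7
    h = h - total
    emit(h)
    if tmp == 38 >= q:
        h = handle(17) * 1
    h = seq == tmp
    for seq in total:
        total = h
    seq = process(3)
    seq = tmp
    tmp = seq // 3
    return tmp

4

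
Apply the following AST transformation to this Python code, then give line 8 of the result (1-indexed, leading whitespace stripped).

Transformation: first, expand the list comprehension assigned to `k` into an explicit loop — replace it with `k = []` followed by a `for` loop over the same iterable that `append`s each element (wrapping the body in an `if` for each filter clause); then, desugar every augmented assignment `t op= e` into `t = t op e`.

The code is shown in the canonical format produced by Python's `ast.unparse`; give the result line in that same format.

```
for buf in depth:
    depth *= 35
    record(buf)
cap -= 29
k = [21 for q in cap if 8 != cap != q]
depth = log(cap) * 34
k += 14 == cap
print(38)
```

Transformed code:
for buf in depth:
    depth = depth * 35
    record(buf)
cap = cap - 29
k = []
for q in cap:
    if 8 != cap != q:
        k.append(21)
depth = log(cap) * 34
k = k + (14 == cap)
print(38)

k.append(21)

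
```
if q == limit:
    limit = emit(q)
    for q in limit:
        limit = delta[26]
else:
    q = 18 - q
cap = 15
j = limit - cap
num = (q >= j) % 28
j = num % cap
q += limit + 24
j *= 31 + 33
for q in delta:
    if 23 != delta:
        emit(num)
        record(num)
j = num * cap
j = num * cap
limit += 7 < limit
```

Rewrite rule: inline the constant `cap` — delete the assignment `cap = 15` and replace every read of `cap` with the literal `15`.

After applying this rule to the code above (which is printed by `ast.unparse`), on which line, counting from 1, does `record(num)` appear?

Transformed code:
if q == limit:
    limit = emit(q)
    for q in limit:
        limit = delta[26]
else:
    q = 18 - q
j = limit - 15
num = (q >= j) % 28
j = num % 15
q += limit + 24
j *= 31 + 33
for q in delta:
    if 23 != delta:
        emit(num)
        record(num)
j = num * 15
j = num * 15
limit += 7 < limit

15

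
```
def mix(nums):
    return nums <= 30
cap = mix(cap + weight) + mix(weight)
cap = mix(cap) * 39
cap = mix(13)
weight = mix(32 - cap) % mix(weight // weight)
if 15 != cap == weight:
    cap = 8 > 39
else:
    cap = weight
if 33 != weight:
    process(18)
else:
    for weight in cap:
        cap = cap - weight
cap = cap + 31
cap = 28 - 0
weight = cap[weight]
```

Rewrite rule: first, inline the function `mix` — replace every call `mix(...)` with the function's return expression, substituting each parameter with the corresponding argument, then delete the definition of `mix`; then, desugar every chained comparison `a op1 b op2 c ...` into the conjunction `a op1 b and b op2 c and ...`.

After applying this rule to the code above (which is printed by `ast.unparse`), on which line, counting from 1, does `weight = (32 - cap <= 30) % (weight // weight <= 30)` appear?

4

Transformed code:
cap = (cap + weight <= 30) + (weight <= 30)
cap = (cap <= 30) * 39
cap = 13 <= 30
weight = (32 - cap <= 30) % (weight // weight <= 30)
if 15 != cap and cap == weight:
    cap = 8 > 39
else:
    cap = weight
if 33 != weight:
    process(18)
else:
    for weight in cap:
        cap = cap - weight
cap = cap + 31
cap = 28 - 0
weight = cap[weight]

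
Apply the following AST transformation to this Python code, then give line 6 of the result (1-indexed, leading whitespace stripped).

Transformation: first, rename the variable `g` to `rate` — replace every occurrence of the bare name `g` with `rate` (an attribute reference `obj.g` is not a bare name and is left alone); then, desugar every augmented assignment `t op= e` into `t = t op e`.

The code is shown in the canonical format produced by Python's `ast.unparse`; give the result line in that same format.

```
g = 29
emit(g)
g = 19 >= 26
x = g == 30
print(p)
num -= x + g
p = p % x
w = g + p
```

num = num - (x + rate)

Transformed code:
rate = 29
emit(rate)
rate = 19 >= 26
x = rate == 30
print(p)
num = num - (x + rate)
p = p % x
w = rate + p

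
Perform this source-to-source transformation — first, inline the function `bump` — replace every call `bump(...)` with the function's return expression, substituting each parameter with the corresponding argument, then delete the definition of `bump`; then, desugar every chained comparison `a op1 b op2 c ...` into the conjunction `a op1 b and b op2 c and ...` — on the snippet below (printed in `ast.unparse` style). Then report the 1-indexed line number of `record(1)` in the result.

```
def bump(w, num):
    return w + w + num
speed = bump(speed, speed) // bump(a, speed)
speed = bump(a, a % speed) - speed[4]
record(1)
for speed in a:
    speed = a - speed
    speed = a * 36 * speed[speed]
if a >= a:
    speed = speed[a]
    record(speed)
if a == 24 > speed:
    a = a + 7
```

3

Transformed code:
speed = (speed + speed + speed) // (a + a + speed)
speed = a + a + a % speed - speed[4]
record(1)
for speed in a:
    speed = a - speed
    speed = a * 36 * speed[speed]
if a >= a:
    speed = speed[a]
    record(speed)
if a == 24 and 24 > speed:
    a = a + 7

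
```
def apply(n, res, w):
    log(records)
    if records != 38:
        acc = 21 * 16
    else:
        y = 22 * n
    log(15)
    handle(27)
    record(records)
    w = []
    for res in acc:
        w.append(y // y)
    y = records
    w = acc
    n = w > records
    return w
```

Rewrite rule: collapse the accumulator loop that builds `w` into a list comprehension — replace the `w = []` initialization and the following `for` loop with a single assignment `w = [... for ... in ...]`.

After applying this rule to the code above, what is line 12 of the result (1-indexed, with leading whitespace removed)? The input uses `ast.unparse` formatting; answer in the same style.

Transformed code:
def apply(n, res, w):
    log(records)
    if records != 38:
        acc = 21 * 16
    else:
        y = 22 * n
    log(15)
    handle(27)
    record(records)
    w = [y // y for res in acc]
    y = records
    w = acc
    n = w > records
    return w

w = acc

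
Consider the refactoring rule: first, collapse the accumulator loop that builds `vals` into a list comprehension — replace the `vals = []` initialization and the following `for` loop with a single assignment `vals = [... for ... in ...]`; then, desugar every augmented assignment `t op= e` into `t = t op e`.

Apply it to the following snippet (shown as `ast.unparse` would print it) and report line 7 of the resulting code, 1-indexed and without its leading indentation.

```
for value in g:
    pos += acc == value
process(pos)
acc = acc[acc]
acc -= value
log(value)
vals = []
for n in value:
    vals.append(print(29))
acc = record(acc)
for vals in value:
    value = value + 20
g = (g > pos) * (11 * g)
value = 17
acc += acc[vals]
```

vals = [print(29) for n in value]

Transformed code:
for value in g:
    pos = pos + (acc == value)
process(pos)
acc = acc[acc]
acc = acc - value
log(value)
vals = [print(29) for n in value]
acc = record(acc)
for vals in value:
    value = value + 20
g = (g > pos) * (11 * g)
value = 17
acc = acc + acc[vals]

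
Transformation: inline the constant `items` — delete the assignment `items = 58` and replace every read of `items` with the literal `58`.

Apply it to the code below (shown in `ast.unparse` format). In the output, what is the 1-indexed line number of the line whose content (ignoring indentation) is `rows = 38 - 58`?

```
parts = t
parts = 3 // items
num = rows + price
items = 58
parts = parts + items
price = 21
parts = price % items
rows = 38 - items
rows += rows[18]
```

7

Transformed code:
parts = t
parts = 3 // 58
num = rows + price
parts = parts + 58
price = 21
parts = price % 58
rows = 38 - 58
rows += rows[18]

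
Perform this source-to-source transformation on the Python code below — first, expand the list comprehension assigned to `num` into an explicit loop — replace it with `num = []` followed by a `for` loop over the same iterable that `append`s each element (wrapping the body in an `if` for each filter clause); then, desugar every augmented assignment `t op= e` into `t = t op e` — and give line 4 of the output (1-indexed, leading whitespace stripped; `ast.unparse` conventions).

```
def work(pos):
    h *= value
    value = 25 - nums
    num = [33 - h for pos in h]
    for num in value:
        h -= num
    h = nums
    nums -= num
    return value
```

num = []

Transformed code:
def work(pos):
    h = h * value
    value = 25 - nums
    num = []
    for pos in h:
        num.append(33 - h)
    for num in value:
        h = h - num
    h = nums
    nums = nums - num
    return value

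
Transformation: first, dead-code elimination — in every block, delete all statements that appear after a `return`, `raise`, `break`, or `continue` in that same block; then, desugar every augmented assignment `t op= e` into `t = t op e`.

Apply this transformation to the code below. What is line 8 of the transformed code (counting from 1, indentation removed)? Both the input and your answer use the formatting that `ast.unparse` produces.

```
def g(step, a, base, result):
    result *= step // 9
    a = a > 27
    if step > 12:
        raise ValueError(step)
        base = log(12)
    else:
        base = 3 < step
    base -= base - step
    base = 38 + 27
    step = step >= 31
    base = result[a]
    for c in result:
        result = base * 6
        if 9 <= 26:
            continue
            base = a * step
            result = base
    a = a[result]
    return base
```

Transformed code:
def g(step, a, base, result):
    result = result * (step // 9)
    a = a > 27
    if step > 12:
        raise ValueError(step)
    else:
        base = 3 < step
    base = base - (base - step)
    base = 38 + 27
    step = step >= 31
    base = result[a]
    for c in result:
        result = base * 6
        if 9 <= 26:
            continue
    a = a[result]
    return base

base = base - (base - step)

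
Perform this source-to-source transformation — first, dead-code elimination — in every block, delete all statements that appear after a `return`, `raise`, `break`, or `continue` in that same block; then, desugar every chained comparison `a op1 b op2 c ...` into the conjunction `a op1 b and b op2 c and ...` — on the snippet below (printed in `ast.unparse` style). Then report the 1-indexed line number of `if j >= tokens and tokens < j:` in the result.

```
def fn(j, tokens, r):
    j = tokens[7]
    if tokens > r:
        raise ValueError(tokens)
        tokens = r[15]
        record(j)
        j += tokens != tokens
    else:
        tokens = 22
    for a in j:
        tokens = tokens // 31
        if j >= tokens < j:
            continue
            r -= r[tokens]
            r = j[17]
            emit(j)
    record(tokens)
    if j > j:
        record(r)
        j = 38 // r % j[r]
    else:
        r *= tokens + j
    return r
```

9

Transformed code:
def fn(j, tokens, r):
    j = tokens[7]
    if tokens > r:
        raise ValueError(tokens)
    else:
        tokens = 22
    for a in j:
        tokens = tokens // 31
        if j >= tokens and tokens < j:
            continue
    record(tokens)
    if j > j:
        record(r)
        j = 38 // r % j[r]
    else:
        r *= tokens + j
    return r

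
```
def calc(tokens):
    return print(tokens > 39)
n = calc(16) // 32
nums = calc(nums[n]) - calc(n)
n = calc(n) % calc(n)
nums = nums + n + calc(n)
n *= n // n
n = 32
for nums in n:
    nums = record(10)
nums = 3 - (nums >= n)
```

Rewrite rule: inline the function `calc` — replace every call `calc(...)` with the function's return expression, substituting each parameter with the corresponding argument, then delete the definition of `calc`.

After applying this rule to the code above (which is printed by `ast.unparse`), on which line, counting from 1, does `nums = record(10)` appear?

8

Transformed code:
n = print(16 > 39) // 32
nums = print(nums[n] > 39) - print(n > 39)
n = print(n > 39) % print(n > 39)
nums = nums + n + print(n > 39)
n *= n // n
n = 32
for nums in n:
    nums = record(10)
nums = 3 - (nums >= n)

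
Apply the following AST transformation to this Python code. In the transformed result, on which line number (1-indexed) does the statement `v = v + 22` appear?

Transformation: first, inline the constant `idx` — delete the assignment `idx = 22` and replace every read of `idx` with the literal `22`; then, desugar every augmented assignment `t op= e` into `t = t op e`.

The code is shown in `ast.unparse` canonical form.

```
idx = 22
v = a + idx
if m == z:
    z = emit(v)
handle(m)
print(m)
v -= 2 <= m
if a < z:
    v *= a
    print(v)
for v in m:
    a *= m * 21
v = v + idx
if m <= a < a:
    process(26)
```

12

Transformed code:
v = a + 22
if m == z:
    z = emit(v)
handle(m)
print(m)
v = v - (2 <= m)
if a < z:
    v = v * a
    print(v)
for v in m:
    a = a * (m * 21)
v = v + 22
if m <= a < a:
    process(26)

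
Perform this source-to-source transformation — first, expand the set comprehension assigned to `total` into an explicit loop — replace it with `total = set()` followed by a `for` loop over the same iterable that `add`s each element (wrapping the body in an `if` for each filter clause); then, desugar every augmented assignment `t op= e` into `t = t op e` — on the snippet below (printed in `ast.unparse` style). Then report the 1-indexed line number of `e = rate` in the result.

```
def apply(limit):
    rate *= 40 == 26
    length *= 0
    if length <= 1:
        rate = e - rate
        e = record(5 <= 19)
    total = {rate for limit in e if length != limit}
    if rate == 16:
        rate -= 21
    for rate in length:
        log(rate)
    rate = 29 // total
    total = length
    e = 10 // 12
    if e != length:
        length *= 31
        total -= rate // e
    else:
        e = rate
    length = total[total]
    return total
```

Transformed code:
def apply(limit):
    rate = rate * (40 == 26)
    length = length * 0
    if length <= 1:
        rate = e - rate
        e = record(5 <= 19)
    total = set()
    for limit in e:
        if length != limit:
            total.add(rate)
    if rate == 16:
        rate = rate - 21
    for rate in length:
        log(rate)
    rate = 29 // total
    total = length
    e = 10 // 12
    if e != length:
        length = length * 31
        total = total - rate // e
    else:
        e = rate
    length = total[total]
    return total

22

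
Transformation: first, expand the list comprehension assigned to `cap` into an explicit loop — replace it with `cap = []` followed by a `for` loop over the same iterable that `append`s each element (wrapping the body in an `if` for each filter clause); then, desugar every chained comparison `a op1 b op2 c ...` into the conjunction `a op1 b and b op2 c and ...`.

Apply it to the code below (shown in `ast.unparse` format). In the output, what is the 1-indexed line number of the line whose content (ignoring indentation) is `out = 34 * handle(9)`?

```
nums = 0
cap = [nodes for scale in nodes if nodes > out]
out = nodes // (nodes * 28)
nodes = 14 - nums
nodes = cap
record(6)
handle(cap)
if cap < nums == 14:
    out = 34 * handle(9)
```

Transformed code:
nums = 0
cap = []
for scale in nodes:
    if nodes > out:
        cap.append(nodes)
out = nodes // (nodes * 28)
nodes = 14 - nums
nodes = cap
record(6)
handle(cap)
if cap < nums and nums == 14:
    out = 34 * handle(9)

12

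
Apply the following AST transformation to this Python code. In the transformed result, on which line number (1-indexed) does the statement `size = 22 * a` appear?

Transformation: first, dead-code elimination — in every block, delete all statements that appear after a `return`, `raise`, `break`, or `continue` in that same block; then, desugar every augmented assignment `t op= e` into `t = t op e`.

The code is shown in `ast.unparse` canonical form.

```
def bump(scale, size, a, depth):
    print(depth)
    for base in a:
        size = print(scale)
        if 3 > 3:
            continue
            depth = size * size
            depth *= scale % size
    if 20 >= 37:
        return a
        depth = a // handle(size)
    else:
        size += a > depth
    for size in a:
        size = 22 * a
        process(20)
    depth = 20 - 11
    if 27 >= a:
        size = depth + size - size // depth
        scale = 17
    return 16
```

Transformed code:
def bump(scale, size, a, depth):
    print(depth)
    for base in a:
        size = print(scale)
        if 3 > 3:
            continue
    if 20 >= 37:
        return a
    else:
        size = size + (a > depth)
    for size in a:
        size = 22 * a
        process(20)
    depth = 20 - 11
    if 27 >= a:
        size = depth + size - size // depth
        scale = 17
    return 16

12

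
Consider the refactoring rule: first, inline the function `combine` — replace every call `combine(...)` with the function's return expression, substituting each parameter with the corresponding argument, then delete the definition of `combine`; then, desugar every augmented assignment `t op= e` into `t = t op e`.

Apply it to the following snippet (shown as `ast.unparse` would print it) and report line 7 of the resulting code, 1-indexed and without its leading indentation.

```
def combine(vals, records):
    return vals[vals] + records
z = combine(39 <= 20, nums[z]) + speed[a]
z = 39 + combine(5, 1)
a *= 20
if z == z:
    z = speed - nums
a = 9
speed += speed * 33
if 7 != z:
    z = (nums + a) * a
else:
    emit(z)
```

Transformed code:
z = (39 <= 20)[39 <= 20] + nums[z] + speed[a]
z = 39 + (5[5] + 1)
a = a * 20
if z == z:
    z = speed - nums
a = 9
speed = speed + speed * 33
if 7 != z:
    z = (nums + a) * a
else:
    emit(z)

speed = speed + speed * 33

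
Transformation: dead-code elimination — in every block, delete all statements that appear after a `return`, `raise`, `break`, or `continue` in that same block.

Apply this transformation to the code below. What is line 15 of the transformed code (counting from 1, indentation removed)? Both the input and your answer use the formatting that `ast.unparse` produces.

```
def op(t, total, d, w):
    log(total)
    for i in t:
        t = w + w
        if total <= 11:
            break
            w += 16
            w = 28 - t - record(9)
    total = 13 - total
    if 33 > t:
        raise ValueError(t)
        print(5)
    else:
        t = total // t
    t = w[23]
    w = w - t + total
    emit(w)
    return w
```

return w

Transformed code:
def op(t, total, d, w):
    log(total)
    for i in t:
        t = w + w
        if total <= 11:
            break
    total = 13 - total
    if 33 > t:
        raise ValueError(t)
    else:
        t = total // t
    t = w[23]
    w = w - t + total
    emit(w)
    return w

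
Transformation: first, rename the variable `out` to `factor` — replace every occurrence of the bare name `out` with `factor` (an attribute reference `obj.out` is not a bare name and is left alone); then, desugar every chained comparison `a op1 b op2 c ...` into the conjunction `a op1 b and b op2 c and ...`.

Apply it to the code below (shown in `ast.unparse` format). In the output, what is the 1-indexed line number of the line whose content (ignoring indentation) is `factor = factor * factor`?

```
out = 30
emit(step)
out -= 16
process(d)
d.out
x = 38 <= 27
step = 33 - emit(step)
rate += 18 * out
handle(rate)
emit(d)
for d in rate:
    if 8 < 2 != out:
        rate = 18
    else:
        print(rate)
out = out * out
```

16

Transformed code:
factor = 30
emit(step)
factor -= 16
process(d)
d.out
x = 38 <= 27
step = 33 - emit(step)
rate += 18 * factor
handle(rate)
emit(d)
for d in rate:
    if 8 < 2 and 2 != factor:
        rate = 18
    else:
        print(rate)
factor = factor * factor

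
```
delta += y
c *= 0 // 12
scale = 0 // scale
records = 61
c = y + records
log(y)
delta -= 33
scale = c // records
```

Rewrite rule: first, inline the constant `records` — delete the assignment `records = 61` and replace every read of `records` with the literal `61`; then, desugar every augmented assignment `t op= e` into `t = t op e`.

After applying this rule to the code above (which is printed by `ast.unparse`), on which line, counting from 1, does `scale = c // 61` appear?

Transformed code:
delta = delta + y
c = c * (0 // 12)
scale = 0 // scale
c = y + 61
log(y)
delta = delta - 33
scale = c // 61

7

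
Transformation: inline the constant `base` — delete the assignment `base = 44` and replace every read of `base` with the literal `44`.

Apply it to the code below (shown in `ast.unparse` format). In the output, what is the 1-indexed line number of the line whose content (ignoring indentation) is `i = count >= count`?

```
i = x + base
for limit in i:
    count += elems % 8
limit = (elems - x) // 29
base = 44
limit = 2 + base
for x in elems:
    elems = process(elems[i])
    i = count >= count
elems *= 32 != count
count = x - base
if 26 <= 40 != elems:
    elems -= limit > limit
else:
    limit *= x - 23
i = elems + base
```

8

Transformed code:
i = x + 44
for limit in i:
    count += elems % 8
limit = (elems - x) // 29
limit = 2 + 44
for x in elems:
    elems = process(elems[i])
    i = count >= count
elems *= 32 != count
count = x - 44
if 26 <= 40 != elems:
    elems -= limit > limit
else:
    limit *= x - 23
i = elems + 44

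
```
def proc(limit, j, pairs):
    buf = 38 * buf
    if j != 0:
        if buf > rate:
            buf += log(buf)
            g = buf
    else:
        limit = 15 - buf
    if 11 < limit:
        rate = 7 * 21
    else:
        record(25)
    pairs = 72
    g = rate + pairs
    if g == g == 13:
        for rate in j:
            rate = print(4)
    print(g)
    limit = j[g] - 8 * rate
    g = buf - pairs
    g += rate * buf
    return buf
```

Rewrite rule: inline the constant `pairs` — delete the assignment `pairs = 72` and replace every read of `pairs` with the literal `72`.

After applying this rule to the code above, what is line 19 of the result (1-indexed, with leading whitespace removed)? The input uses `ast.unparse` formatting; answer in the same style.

Transformed code:
def proc(limit, j, pairs):
    buf = 38 * buf
    if j != 0:
        if buf > rate:
            buf += log(buf)
            g = buf
    else:
        limit = 15 - buf
    if 11 < limit:
        rate = 7 * 21
    else:
        record(25)
    g = rate + 72
    if g == g == 13:
        for rate in j:
            rate = print(4)
    print(g)
    limit = j[g] - 8 * rate
    g = buf - 72
    g += rate * buf
    return buf

g = buf - 72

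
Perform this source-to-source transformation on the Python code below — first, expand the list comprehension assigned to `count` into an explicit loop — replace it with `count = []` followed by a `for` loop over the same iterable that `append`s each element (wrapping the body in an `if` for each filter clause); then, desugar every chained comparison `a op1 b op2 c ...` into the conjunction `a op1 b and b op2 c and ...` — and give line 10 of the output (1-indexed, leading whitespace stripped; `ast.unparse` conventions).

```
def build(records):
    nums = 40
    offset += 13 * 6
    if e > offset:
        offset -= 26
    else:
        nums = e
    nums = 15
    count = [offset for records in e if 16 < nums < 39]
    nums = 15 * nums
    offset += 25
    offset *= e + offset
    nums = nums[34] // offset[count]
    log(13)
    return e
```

Transformed code:
def build(records):
    nums = 40
    offset += 13 * 6
    if e > offset:
        offset -= 26
    else:
        nums = e
    nums = 15
    count = []
    for records in e:
        if 16 < nums and nums < 39:
            count.append(offset)
    nums = 15 * nums
    offset += 25
    offset *= e + offset
    nums = nums[34] // offset[count]
    log(13)
    return e

for records in e:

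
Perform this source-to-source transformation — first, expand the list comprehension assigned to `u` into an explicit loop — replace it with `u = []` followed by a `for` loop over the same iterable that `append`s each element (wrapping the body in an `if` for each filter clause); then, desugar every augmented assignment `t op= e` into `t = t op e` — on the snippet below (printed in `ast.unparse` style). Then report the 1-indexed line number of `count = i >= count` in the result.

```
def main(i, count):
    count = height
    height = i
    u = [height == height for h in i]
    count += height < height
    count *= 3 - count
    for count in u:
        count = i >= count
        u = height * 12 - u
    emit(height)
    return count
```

10

Transformed code:
def main(i, count):
    count = height
    height = i
    u = []
    for h in i:
        u.append(height == height)
    count = count + (height < height)
    count = count * (3 - count)
    for count in u:
        count = i >= count
        u = height * 12 - u
    emit(height)
    return count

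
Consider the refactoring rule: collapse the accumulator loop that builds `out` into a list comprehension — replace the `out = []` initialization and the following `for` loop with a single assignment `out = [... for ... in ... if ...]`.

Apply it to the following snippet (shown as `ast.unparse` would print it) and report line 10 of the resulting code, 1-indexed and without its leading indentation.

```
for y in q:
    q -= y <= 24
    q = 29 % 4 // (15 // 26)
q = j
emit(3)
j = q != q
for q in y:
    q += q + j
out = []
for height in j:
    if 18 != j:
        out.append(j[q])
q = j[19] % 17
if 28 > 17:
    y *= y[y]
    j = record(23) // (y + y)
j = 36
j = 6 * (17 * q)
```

Transformed code:
for y in q:
    q -= y <= 24
    q = 29 % 4 // (15 // 26)
q = j
emit(3)
j = q != q
for q in y:
    q += q + j
out = [j[q] for height in j if 18 != j]
q = j[19] % 17
if 28 > 17:
    y *= y[y]
    j = record(23) // (y + y)
j = 36
j = 6 * (17 * q)

q = j[19] % 17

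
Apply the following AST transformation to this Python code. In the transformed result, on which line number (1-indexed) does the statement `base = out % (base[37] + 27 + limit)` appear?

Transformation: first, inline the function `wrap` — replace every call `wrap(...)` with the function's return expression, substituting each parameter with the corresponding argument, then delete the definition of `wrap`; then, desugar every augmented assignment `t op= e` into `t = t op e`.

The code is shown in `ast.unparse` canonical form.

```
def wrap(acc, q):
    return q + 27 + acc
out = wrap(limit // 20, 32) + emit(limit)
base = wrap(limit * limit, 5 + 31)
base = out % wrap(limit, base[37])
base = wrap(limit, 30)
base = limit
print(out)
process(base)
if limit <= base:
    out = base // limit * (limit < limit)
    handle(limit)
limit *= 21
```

Transformed code:
out = 32 + 27 + limit // 20 + emit(limit)
base = 5 + 31 + 27 + limit * limit
base = out % (base[37] + 27 + limit)
base = 30 + 27 + limit
base = limit
print(out)
process(base)
if limit <= base:
    out = base // limit * (limit < limit)
    handle(limit)
limit = limit * 21

3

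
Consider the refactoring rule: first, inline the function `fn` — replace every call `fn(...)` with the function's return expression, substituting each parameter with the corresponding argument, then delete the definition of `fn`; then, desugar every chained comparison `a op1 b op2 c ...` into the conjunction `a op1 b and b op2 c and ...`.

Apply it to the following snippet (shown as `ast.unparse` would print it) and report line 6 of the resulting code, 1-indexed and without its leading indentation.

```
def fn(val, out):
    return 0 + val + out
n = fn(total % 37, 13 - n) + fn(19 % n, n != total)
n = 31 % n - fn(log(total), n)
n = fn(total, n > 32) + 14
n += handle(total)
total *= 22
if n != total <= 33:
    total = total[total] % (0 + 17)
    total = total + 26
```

if n != total and total <= 33:

Transformed code:
n = 0 + total % 37 + (13 - n) + (0 + 19 % n + (n != total))
n = 31 % n - (0 + log(total) + n)
n = 0 + total + (n > 32) + 14
n += handle(total)
total *= 22
if n != total and total <= 33:
    total = total[total] % (0 + 17)
    total = total + 26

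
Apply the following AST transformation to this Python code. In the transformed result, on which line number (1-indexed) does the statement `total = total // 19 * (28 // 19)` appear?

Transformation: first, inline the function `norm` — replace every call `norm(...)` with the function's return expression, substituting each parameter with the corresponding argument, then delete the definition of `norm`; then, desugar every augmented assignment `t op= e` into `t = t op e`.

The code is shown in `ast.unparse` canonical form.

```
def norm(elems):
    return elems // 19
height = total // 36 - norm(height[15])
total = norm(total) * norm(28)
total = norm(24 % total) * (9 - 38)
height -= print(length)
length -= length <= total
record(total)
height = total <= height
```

2

Transformed code:
height = total // 36 - height[15] // 19
total = total // 19 * (28 // 19)
total = 24 % total // 19 * (9 - 38)
height = height - print(length)
length = length - (length <= total)
record(total)
height = total <= height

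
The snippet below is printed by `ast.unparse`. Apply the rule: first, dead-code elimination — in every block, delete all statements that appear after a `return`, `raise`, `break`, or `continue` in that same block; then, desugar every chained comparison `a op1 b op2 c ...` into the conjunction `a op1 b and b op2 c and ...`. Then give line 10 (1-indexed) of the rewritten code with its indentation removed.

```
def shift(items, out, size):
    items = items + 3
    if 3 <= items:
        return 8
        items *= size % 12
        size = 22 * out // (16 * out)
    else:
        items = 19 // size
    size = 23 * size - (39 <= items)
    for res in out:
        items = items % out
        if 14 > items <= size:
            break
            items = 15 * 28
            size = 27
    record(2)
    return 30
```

if 14 > items and items <= size:

Transformed code:
def shift(items, out, size):
    items = items + 3
    if 3 <= items:
        return 8
    else:
        items = 19 // size
    size = 23 * size - (39 <= items)
    for res in out:
        items = items % out
        if 14 > items and items <= size:
            break
    record(2)
    return 30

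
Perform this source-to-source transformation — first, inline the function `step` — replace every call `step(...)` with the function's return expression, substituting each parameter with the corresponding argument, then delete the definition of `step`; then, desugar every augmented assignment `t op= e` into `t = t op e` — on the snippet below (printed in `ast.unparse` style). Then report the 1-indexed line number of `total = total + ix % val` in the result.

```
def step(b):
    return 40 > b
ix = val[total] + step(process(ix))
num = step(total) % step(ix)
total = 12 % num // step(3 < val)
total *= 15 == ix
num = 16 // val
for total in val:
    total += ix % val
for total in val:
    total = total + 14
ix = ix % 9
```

Transformed code:
ix = val[total] + (40 > process(ix))
num = (40 > total) % (40 > ix)
total = 12 % num // (40 > (3 < val))
total = total * (15 == ix)
num = 16 // val
for total in val:
    total = total + ix % val
for total in val:
    total = total + 14
ix = ix % 9

7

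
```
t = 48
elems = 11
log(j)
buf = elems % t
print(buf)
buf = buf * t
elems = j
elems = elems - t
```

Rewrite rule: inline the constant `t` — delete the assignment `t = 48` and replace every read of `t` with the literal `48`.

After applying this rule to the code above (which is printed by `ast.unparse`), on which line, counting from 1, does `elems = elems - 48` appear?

7

Transformed code:
elems = 11
log(j)
buf = elems % 48
print(buf)
buf = buf * 48
elems = j
elems = elems - 48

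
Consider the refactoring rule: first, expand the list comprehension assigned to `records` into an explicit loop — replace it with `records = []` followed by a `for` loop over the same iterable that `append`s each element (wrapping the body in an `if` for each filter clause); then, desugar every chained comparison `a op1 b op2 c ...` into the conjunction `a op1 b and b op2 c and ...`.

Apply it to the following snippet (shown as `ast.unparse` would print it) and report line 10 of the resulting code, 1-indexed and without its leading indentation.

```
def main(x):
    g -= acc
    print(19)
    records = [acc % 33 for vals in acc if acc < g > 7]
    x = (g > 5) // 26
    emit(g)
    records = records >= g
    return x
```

records = records >= g

Transformed code:
def main(x):
    g -= acc
    print(19)
    records = []
    for vals in acc:
        if acc < g and g > 7:
            records.append(acc % 33)
    x = (g > 5) // 26
    emit(g)
    records = records >= g
    return x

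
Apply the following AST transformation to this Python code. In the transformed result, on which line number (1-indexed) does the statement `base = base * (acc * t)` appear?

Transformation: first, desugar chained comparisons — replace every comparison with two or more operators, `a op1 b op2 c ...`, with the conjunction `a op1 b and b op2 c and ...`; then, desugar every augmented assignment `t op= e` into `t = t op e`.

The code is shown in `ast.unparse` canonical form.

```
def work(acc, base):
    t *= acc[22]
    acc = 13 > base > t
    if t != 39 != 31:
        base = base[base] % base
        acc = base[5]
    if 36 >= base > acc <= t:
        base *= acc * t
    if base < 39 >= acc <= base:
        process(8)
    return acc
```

8

Transformed code:
def work(acc, base):
    t = t * acc[22]
    acc = 13 > base and base > t
    if t != 39 and 39 != 31:
        base = base[base] % base
        acc = base[5]
    if 36 >= base and base > acc and (acc <= t):
        base = base * (acc * t)
    if base < 39 and 39 >= acc and (acc <= base):
        process(8)
    return acc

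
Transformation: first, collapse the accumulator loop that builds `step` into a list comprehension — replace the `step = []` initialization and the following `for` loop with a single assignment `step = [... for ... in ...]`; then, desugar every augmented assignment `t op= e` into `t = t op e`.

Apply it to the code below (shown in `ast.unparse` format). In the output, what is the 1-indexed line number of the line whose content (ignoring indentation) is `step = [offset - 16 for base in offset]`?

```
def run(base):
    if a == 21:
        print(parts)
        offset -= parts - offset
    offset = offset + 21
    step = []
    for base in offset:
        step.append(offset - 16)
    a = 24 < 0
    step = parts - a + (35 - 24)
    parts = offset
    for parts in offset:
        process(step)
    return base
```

Transformed code:
def run(base):
    if a == 21:
        print(parts)
        offset = offset - (parts - offset)
    offset = offset + 21
    step = [offset - 16 for base in offset]
    a = 24 < 0
    step = parts - a + (35 - 24)
    parts = offset
    for parts in offset:
        process(step)
    return base

6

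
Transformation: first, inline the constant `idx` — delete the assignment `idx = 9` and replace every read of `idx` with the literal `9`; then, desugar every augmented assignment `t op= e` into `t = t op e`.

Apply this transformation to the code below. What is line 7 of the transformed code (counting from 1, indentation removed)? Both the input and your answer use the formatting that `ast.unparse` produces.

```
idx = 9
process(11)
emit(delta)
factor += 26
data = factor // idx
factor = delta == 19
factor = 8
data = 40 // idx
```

Transformed code:
process(11)
emit(delta)
factor = factor + 26
data = factor // 9
factor = delta == 19
factor = 8
data = 40 // 9

data = 40 // 9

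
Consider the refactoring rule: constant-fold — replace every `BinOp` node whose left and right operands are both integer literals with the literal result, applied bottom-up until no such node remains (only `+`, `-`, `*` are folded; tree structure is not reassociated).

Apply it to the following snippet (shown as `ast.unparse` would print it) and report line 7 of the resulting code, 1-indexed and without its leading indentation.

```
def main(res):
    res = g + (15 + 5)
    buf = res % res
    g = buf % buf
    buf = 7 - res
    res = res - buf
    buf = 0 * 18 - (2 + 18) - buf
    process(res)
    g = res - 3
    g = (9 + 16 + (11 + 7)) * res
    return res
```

buf = -20 - buf

Transformed code:
def main(res):
    res = g + 20
    buf = res % res
    g = buf % buf
    buf = 7 - res
    res = res - buf
    buf = -20 - buf
    process(res)
    g = res - 3
    g = 43 * res
    return res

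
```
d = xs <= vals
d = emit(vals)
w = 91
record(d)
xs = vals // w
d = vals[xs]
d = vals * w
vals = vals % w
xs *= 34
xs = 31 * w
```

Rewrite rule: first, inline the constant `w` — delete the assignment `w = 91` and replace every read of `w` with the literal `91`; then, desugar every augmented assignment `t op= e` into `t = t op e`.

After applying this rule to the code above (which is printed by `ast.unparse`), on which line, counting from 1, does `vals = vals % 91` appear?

7

Transformed code:
d = xs <= vals
d = emit(vals)
record(d)
xs = vals // 91
d = vals[xs]
d = vals * 91
vals = vals % 91
xs = xs * 34
xs = 31 * 91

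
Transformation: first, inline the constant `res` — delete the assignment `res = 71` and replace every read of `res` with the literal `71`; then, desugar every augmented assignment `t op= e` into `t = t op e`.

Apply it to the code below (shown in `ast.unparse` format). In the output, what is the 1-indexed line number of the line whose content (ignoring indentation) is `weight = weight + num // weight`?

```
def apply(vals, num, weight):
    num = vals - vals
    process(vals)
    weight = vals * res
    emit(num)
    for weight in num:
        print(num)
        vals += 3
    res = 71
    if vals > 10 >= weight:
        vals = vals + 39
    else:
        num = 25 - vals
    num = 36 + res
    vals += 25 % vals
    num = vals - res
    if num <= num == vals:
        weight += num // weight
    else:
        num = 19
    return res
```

17

Transformed code:
def apply(vals, num, weight):
    num = vals - vals
    process(vals)
    weight = vals * 71
    emit(num)
    for weight in num:
        print(num)
        vals = vals + 3
    if vals > 10 >= weight:
        vals = vals + 39
    else:
        num = 25 - vals
    num = 36 + 71
    vals = vals + 25 % vals
    num = vals - 71
    if num <= num == vals:
        weight = weight + num // weight
    else:
        num = 19
    return 71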